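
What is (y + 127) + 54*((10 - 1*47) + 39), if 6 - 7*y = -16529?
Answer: 18180/7 ≈ 2597.1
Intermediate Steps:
y = 16535/7 (y = 6/7 - ⅐*(-16529) = 6/7 + 16529/7 = 16535/7 ≈ 2362.1)
(y + 127) + 54*((10 - 1*47) + 39) = (16535/7 + 127) + 54*((10 - 1*47) + 39) = 17424/7 + 54*((10 - 47) + 39) = 17424/7 + 54*(-37 + 39) = 17424/7 + 54*2 = 17424/7 + 108 = 18180/7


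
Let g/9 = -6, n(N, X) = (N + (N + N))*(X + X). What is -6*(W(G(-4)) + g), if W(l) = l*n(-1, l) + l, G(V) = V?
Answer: 924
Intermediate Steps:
n(N, X) = 6*N*X (n(N, X) = (N + 2*N)*(2*X) = (3*N)*(2*X) = 6*N*X)
g = -54 (g = 9*(-6) = -54)
W(l) = l - 6*l² (W(l) = l*(6*(-1)*l) + l = l*(-6*l) + l = -6*l² + l = l - 6*l²)
-6*(W(G(-4)) + g) = -6*(-4*(1 - 6*(-4)) - 54) = -6*(-4*(1 + 24) - 54) = -6*(-4*25 - 54) = -6*(-100 - 54) = -6*(-154) = 924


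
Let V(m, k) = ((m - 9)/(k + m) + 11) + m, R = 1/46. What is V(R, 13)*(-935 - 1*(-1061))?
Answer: 17935785/13777 ≈ 1301.9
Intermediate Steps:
R = 1/46 ≈ 0.021739
V(m, k) = 11 + m + (-9 + m)/(k + m) (V(m, k) = ((-9 + m)/(k + m) + 11) + m = (11 + (-9 + m)/(k + m)) + m = 11 + m + (-9 + m)/(k + m))
V(R, 13)*(-935 - 1*(-1061)) = ((-9 + (1/46)**2 + 11*13 + 12*(1/46) + 13*(1/46))/(13 + 1/46))*(-935 - 1*(-1061)) = ((-9 + 1/2116 + 143 + 6/23 + 13/46)/(599/46))*(-935 + 1061) = ((46/599)*(284695/2116))*126 = (284695/27554)*126 = 17935785/13777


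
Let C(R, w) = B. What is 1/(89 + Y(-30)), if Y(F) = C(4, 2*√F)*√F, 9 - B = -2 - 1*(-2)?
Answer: 89/10351 - 9*I*√30/10351 ≈ 0.0085982 - 0.0047623*I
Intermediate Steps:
B = 9 (B = 9 - (-2 - 1*(-2)) = 9 - (-2 + 2) = 9 - 1*0 = 9 + 0 = 9)
C(R, w) = 9
Y(F) = 9*√F
1/(89 + Y(-30)) = 1/(89 + 9*√(-30)) = 1/(89 + 9*(I*√30)) = 1/(89 + 9*I*√30)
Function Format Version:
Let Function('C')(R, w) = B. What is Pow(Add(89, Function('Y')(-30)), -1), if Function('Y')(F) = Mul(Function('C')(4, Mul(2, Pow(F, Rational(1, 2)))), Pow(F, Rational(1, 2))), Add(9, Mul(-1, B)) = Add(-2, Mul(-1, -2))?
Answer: Add(Rational(89, 10351), Mul(Rational(-9, 10351), I, Pow(30, Rational(1, 2)))) ≈ Add(0.0085982, Mul(-0.0047623, I))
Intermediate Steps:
B = 9 (B = Add(9, Mul(-1, Add(-2, Mul(-1, -2)))) = Add(9, Mul(-1, Add(-2, 2))) = Add(9, Mul(-1, 0)) = Add(9, 0) = 9)
Function('C')(R, w) = 9
Function('Y')(F) = Mul(9, Pow(F, Rational(1, 2)))
Pow(Add(89, Function('Y')(-30)), -1) = Pow(Add(89, Mul(9, Pow(-30, Rational(1, 2)))), -1) = Pow(Add(89, Mul(9, Mul(I, Pow(30, Rational(1, 2))))), -1) = Pow(Add(89, Mul(9, I, Pow(30, Rational(1, 2)))), -1)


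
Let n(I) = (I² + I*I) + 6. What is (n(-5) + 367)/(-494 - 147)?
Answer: -423/641 ≈ -0.65991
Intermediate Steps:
n(I) = 6 + 2*I² (n(I) = (I² + I²) + 6 = 2*I² + 6 = 6 + 2*I²)
(n(-5) + 367)/(-494 - 147) = ((6 + 2*(-5)²) + 367)/(-494 - 147) = ((6 + 2*25) + 367)/(-641) = ((6 + 50) + 367)*(-1/641) = (56 + 367)*(-1/641) = 423*(-1/641) = -423/641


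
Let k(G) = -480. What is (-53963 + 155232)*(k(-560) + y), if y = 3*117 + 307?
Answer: 18025882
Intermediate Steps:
y = 658 (y = 351 + 307 = 658)
(-53963 + 155232)*(k(-560) + y) = (-53963 + 155232)*(-480 + 658) = 101269*178 = 18025882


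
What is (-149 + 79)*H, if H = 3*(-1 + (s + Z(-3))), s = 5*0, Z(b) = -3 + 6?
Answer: -420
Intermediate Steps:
Z(b) = 3
s = 0
H = 6 (H = 3*(-1 + (0 + 3)) = 3*(-1 + 3) = 3*2 = 6)
(-149 + 79)*H = (-149 + 79)*6 = -70*6 = -420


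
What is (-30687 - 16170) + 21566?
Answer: -25291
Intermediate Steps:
(-30687 - 16170) + 21566 = -46857 + 21566 = -25291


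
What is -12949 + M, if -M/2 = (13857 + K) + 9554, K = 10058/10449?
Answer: -624567295/10449 ≈ -59773.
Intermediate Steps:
K = 10058/10449 (K = 10058*(1/10449) = 10058/10449 ≈ 0.96258)
M = -489263194/10449 (M = -2*((13857 + 10058/10449) + 9554) = -2*(144801851/10449 + 9554) = -2*244631597/10449 = -489263194/10449 ≈ -46824.)
-12949 + M = -12949 - 489263194/10449 = -624567295/10449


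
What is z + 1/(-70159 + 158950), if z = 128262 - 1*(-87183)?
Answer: 19129576996/88791 ≈ 2.1545e+5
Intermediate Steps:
z = 215445 (z = 128262 + 87183 = 215445)
z + 1/(-70159 + 158950) = 215445 + 1/(-70159 + 158950) = 215445 + 1/88791 = 19129576996/88791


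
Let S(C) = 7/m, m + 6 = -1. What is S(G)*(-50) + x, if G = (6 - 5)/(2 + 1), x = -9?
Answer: 41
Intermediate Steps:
m = -7 (m = -6 - 1 = -7)
G = ⅓ (G = 1/3 = 1*(⅓) = ⅓ ≈ 0.33333)
S(C) = -1 (S(C) = 7/(-7) = 7*(-⅐) = -1)
S(G)*(-50) + x = -1*(-50) - 9 = 50 - 9 = 41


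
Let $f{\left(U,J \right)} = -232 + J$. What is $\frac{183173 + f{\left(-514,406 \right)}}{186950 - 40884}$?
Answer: $\frac{183347}{146066} \approx 1.2552$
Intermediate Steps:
$\frac{183173 + f{\left(-514,406 \right)}}{186950 - 40884} = \frac{183173 + \left(-232 + 406\right)}{186950 - 40884} = \frac{183173 + 174}{146066} = 183347 \cdot \frac{1}{146066} = \frac{183347}{146066}$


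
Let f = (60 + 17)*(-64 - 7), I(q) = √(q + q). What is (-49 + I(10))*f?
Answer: 267883 - 10934*√5 ≈ 2.4343e+5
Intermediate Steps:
I(q) = √2*√q (I(q) = √(2*q) = √2*√q)
f = -5467 (f = 77*(-71) = -5467)
(-49 + I(10))*f = (-49 + √2*√10)*(-5467) = (-49 + 2*√5)*(-5467) = 267883 - 10934*√5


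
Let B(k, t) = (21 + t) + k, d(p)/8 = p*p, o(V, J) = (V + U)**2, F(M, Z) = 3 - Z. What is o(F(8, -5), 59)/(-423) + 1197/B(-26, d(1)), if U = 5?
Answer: 168608/423 ≈ 398.60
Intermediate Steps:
o(V, J) = (5 + V)**2 (o(V, J) = (V + 5)**2 = (5 + V)**2)
d(p) = 8*p**2 (d(p) = 8*(p*p) = 8*p**2)
B(k, t) = 21 + k + t
o(F(8, -5), 59)/(-423) + 1197/B(-26, d(1)) = (5 + (3 - 1*(-5)))**2/(-423) + 1197/(21 - 26 + 8*1**2) = (5 + (3 + 5))**2*(-1/423) + 1197/(21 - 26 + 8*1) = (5 + 8)**2*(-1/423) + 1197/(21 - 26 + 8) = 13**2*(-1/423) + 1197/3 = 169*(-1/423) + 1197*(1/3) = -169/423 + 399 = 168608/423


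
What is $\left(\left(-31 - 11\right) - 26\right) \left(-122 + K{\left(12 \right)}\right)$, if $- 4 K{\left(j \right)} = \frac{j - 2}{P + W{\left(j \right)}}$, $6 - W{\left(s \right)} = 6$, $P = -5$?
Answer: $8262$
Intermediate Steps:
$W{\left(s \right)} = 0$ ($W{\left(s \right)} = 6 - 6 = 0$)
$K{\left(j \right)} = - \frac{1}{10} + \frac{j}{20}$ ($K{\left(j \right)} = - \frac{\left(j - 2\right) \frac{1}{-5 + 0}}{4} = - \frac{\left(-2 + j\right) \frac{1}{-5}}{4} = - \frac{\left(-2 + j\right) \left(- \frac{1}{5}\right)}{4} = - \frac{\frac{2}{5} - \frac{j}{5}}{4} = - \frac{1}{10} + \frac{j}{20}$)
$\left(\left(-31 - 11\right) - 26\right) \left(-122 + K{\left(12 \right)}\right) = \left(\left(-31 - 11\right) - 26\right) \left(-122 + \left(- \frac{1}{10} + \frac{1}{20} \cdot 12\right)\right) = \left(-42 - 26\right) \left(-122 + \left(- \frac{1}{10} + \frac{3}{5}\right)\right) = - 68 \left(-122 + \frac{1}{2}\right) = \left(-68\right) \left(- \frac{243}{2}\right) = 8262$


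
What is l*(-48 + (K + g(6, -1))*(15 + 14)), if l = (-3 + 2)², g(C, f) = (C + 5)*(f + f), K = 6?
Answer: -512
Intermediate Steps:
g(C, f) = 2*f*(5 + C) (g(C, f) = (5 + C)*(2*f) = 2*f*(5 + C))
l = 1 (l = (-1)² = 1)
l*(-48 + (K + g(6, -1))*(15 + 14)) = 1*(-48 + (6 + 2*(-1)*(5 + 6))*(15 + 14)) = 1*(-48 + (6 + 2*(-1)*11)*29) = 1*(-48 + (6 - 22)*29) = 1*(-48 - 16*29) = 1*(-48 - 464) = 1*(-512) = -512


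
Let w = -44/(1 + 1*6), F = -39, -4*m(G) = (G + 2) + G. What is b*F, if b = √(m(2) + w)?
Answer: -39*I*√1526/14 ≈ -108.82*I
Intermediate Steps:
m(G) = -½ - G/2 (m(G) = -((G + 2) + G)/4 = -((2 + G) + G)/4 = -(2 + 2*G)/4 = -½ - G/2)
w = -44/7 (w = -44/(1 + 6) = -44/7 ≈ -6.2857)
b = I*√1526/14 (b = √((-½ - ½*2) - 44/7) = √((-½ - 1) - 44/7) = √(-3/2 - 44/7) = √(-109/14) = I*√1526/14 ≈ 2.7903*I)
b*F = (I*√1526/14)*(-39) = -39*I*√1526/14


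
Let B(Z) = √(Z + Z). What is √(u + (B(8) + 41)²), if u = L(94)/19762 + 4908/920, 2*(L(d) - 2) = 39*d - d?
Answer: √10486836046478910/2272630 ≈ 45.060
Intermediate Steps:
B(Z) = √2*√Z (B(Z) = √(2*Z) = √2*√Z)
L(d) = 2 + 19*d (L(d) = 2 + (39*d - d)/2 = 2 + (38*d)/2 = 2 + 19*d)
u = 12329607/2272630 (u = (2 + 19*94)/19762 + 4908/920 = (2 + 1786)*(1/19762) + 4908*(1/920) = 1788*(1/19762) + 1227/230 = 894/9881 + 1227/230 = 12329607/2272630 ≈ 5.4253)
√(u + (B(8) + 41)²) = √(12329607/2272630 + (√2*√8 + 41)²) = √(12329607/2272630 + (√2*(2*√2) + 41)²) = √(12329607/2272630 + (4 + 41)²) = √(12329607/2272630 + 45²) = √(12329607/2272630 + 2025) = √(4614405357/2272630) = √10486836046478910/2272630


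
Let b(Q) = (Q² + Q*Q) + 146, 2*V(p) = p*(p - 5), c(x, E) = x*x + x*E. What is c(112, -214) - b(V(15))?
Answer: -22820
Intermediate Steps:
c(x, E) = x² + E*x
V(p) = p*(-5 + p)/2 (V(p) = (p*(p - 5))/2 = (p*(-5 + p))/2 = p*(-5 + p)/2)
b(Q) = 146 + 2*Q² (b(Q) = (Q² + Q²) + 146 = 2*Q² + 146 = 146 + 2*Q²)
c(112, -214) - b(V(15)) = 112*(-214 + 112) - (146 + 2*((½)*15*(-5 + 15))²) = 112*(-102) - (146 + 2*((½)*15*10)²) = -11424 - (146 + 2*75²) = -11424 - (146 + 2*5625) = -11424 - (146 + 11250) = -11424 - 1*11396 = -11424 - 11396 = -22820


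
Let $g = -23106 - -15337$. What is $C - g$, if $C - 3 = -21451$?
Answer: $-13679$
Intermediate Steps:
$C = -21448$ ($C = 3 - 21451 = -21448$)
$g = -7769$ ($g = -23106 + 15337 = -7769$)
$C - g = -21448 - -7769 = -21448 + 7769 = -13679$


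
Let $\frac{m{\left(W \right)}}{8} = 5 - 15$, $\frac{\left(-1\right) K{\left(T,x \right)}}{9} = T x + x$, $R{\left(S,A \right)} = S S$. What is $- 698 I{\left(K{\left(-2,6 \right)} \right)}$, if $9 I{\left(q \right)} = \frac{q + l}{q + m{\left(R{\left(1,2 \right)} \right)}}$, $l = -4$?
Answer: $\frac{17450}{117} \approx 149.15$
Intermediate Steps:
$R{\left(S,A \right)} = S^{2}$
$K{\left(T,x \right)} = - 9 x - 9 T x$ ($K{\left(T,x \right)} = - 9 \left(T x + x\right) = - 9 \left(x + T x\right) = - 9 x - 9 T x$)
$m{\left(W \right)} = -80$ ($m{\left(W \right)} = 8 \left(5 - 15\right) = 8 \left(-10\right) = -80$)
$I{\left(q \right)} = \frac{-4 + q}{9 \left(-80 + q\right)}$ ($I{\left(q \right)} = \frac{\left(q - 4\right) \frac{1}{q - 80}}{9} = \frac{\left(-4 + q\right) \frac{1}{-80 + q}}{9} = \frac{\frac{1}{-80 + q} \left(-4 + q\right)}{9} = \frac{-4 + q}{9 \left(-80 + q\right)}$)
$- 698 I{\left(K{\left(-2,6 \right)} \right)} = - 698 \frac{-4 - 54 \left(1 - 2\right)}{9 \left(-80 - 54 \left(1 - 2\right)\right)} = - 698 \frac{-4 - 54 \left(-1\right)}{9 \left(-80 - 54 \left(-1\right)\right)} = - 698 \frac{-4 + 54}{9 \left(-80 + 54\right)} = - 698 \cdot \frac{1}{9} \frac{1}{-26} \cdot 50 = - 698 \cdot \frac{1}{9} \left(- \frac{1}{26}\right) 50 = \left(-698\right) \left(- \frac{25}{117}\right) = \frac{17450}{117}$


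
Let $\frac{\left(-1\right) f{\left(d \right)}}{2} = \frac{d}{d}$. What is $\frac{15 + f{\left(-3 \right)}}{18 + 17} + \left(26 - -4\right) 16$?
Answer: $\frac{16813}{35} \approx 480.37$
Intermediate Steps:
$f{\left(d \right)} = -2$ ($f{\left(d \right)} = - 2 \frac{d}{d} = \left(-2\right) 1 = -2$)
$\frac{15 + f{\left(-3 \right)}}{18 + 17} + \left(26 - -4\right) 16 = \frac{15 - 2}{18 + 17} + \left(26 - -4\right) 16 = \frac{13}{35} + \left(26 + 4\right) 16 = 13 \cdot \frac{1}{35} + 30 \cdot 16 = \frac{13}{35} + 480 = \frac{16813}{35}$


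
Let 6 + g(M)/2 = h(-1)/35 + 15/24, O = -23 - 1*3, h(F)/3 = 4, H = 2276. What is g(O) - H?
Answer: -320049/140 ≈ -2286.1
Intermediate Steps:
h(F) = 12 (h(F) = 3*4 = 12)
O = -26 (O = -23 - 3 = -26)
g(M) = -1409/140 (g(M) = -12 + 2*(12/35 + 15/24) = -12 + 2*(12*(1/35) + 15*(1/24)) = -12 + 2*(12/35 + 5/8) = -12 + 2*(271/280) = -12 + 271/140 = -1409/140)
g(O) - H = -1409/140 - 1*2276 = -1409/140 - 2276 = -320049/140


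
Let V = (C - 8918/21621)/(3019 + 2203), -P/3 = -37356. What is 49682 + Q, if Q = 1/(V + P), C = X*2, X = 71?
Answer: 314313797456847511/6326512567940 ≈ 49682.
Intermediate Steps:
P = 112068 (P = -3*(-37356) = 112068)
C = 142 (C = 71*2 = 142)
V = 1530632/56452431 (V = (142 - 8918/21621)/(3019 + 2203) = (142 - 8918*1/21621)/5222 = (142 - 8918/21621)*(1/5222) = (3061264/21621)*(1/5222) = 1530632/56452431 ≈ 0.027114)
Q = 56452431/6326512567940 (Q = 1/(1530632/56452431 + 112068) = 1/(6326512567940/56452431) = 56452431/6326512567940 ≈ 8.9231e-6)
49682 + Q = 49682 + 56452431/6326512567940 = 314313797456847511/6326512567940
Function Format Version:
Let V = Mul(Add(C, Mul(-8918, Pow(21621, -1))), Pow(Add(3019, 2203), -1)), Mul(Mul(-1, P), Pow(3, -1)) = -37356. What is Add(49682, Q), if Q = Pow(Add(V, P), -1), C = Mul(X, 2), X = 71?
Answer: Rational(314313797456847511, 6326512567940) ≈ 49682.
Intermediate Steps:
P = 112068 (P = Mul(-3, -37356) = 112068)
C = 142 (C = Mul(71, 2) = 142)
V = Rational(1530632, 56452431) (V = Mul(Add(142, Mul(-8918, Pow(21621, -1))), Pow(Add(3019, 2203), -1)) = Mul(Add(142, Mul(-8918, Rational(1, 21621))), Pow(5222, -1)) = Mul(Add(142, Rational(-8918, 21621)), Rational(1, 5222)) = Mul(Rational(3061264, 21621), Rational(1, 5222)) = Rational(1530632, 56452431) ≈ 0.027114)
Q = Rational(56452431, 6326512567940) (Q = Pow(Add(Rational(1530632, 56452431), 112068), -1) = Pow(Rational(6326512567940, 56452431), -1) = Rational(56452431, 6326512567940) ≈ 8.9231e-6)
Add(49682, Q) = Add(49682, Rational(56452431, 6326512567940)) = Rational(314313797456847511, 6326512567940)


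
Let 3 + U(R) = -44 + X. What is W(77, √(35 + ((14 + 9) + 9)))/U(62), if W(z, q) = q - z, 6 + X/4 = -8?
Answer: 77/103 - √67/103 ≈ 0.66810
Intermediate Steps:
X = -56 (X = -24 + 4*(-8) = -24 - 32 = -56)
U(R) = -103 (U(R) = -3 + (-44 - 56) = -3 - 100 = -103)
W(77, √(35 + ((14 + 9) + 9)))/U(62) = (√(35 + ((14 + 9) + 9)) - 1*77)/(-103) = (√(35 + (23 + 9)) - 77)*(-1/103) = (√(35 + 32) - 77)*(-1/103) = (√67 - 77)*(-1/103) = (-77 + √67)*(-1/103) = 77/103 - √67/103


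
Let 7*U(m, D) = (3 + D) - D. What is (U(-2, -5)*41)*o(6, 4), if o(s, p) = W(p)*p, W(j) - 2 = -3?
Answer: -492/7 ≈ -70.286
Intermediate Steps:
W(j) = -1 (W(j) = 2 - 3 = -1)
U(m, D) = 3/7 (U(m, D) = ((3 + D) - D)/7 = (⅐)*3 = 3/7)
o(s, p) = -p
(U(-2, -5)*41)*o(6, 4) = ((3/7)*41)*(-1*4) = (123/7)*(-4) = -492/7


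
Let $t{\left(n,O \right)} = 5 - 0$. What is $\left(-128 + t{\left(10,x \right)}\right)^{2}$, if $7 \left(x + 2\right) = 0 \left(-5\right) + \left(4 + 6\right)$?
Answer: $15129$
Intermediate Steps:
$x = - \frac{4}{7}$ ($x = -2 + \frac{0 \left(-5\right) + \left(4 + 6\right)}{7} = -2 + \frac{0 + 10}{7} = -2 + \frac{1}{7} \cdot 10 = -2 + \frac{10}{7} = - \frac{4}{7} \approx -0.57143$)
$t{\left(n,O \right)} = 5$ ($t{\left(n,O \right)} = 5 + 0 = 5$)
$\left(-128 + t{\left(10,x \right)}\right)^{2} = \left(-128 + 5\right)^{2} = \left(-123\right)^{2} = 15129$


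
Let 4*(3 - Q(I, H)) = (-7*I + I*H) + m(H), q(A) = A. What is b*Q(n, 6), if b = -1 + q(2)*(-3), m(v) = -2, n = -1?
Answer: -91/4 ≈ -22.750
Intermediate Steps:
Q(I, H) = 7/2 + 7*I/4 - H*I/4 (Q(I, H) = 3 - ((-7*I + I*H) - 2)/4 = 3 - ((-7*I + H*I) - 2)/4 = 3 - (-2 - 7*I + H*I)/4 = 3 + (1/2 + 7*I/4 - H*I/4) = 7/2 + 7*I/4 - H*I/4)
b = -7 (b = -1 + 2*(-3) = -1 - 6 = -7)
b*Q(n, 6) = -7*(7/2 + (7/4)*(-1) - 1/4*6*(-1)) = -7*(7/2 - 7/4 + 3/2) = -7*13/4 = -91/4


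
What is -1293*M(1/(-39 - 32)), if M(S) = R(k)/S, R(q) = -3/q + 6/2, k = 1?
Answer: 0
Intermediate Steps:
R(q) = 3 - 3/q (R(q) = -3/q + 6*(½) = -3/q + 3 = 3 - 3/q)
M(S) = 0 (M(S) = (3 - 3/1)/S = (3 - 3*1)/S = (3 - 3)/S = 0/S = 0)
-1293*M(1/(-39 - 32)) = -1293*0 = 0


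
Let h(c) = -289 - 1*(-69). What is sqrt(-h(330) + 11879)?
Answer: sqrt(12099) ≈ 110.00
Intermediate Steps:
h(c) = -220 (h(c) = -289 + 69 = -220)
sqrt(-h(330) + 11879) = sqrt(-1*(-220) + 11879) = sqrt(220 + 11879) = sqrt(12099)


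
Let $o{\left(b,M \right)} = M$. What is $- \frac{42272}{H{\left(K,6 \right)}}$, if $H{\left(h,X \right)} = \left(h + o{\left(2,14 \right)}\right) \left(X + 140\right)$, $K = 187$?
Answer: $- \frac{21136}{14673} \approx -1.4405$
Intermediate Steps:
$H{\left(h,X \right)} = \left(14 + h\right) \left(140 + X\right)$ ($H{\left(h,X \right)} = \left(h + 14\right) \left(X + 140\right) = \left(14 + h\right) \left(140 + X\right)$)
$- \frac{42272}{H{\left(K,6 \right)}} = - \frac{42272}{1960 + 14 \cdot 6 + 140 \cdot 187 + 6 \cdot 187} = - \frac{42272}{1960 + 84 + 26180 + 1122} = - \frac{42272}{29346} = \left(-42272\right) \frac{1}{29346} = - \frac{21136}{14673}$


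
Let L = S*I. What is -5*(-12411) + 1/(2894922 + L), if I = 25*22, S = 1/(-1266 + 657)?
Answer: 109403396158749/1763006948 ≈ 62055.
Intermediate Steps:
S = -1/609 (S = 1/(-609) = -1/609 ≈ -0.0016420)
I = 550
L = -550/609 (L = -1/609*550 = -550/609 ≈ -0.90312)
-5*(-12411) + 1/(2894922 + L) = -5*(-12411) + 1/(2894922 - 550/609) = 62055 + 1/(1763006948/609) = 62055 + 609/1763006948 = 109403396158749/1763006948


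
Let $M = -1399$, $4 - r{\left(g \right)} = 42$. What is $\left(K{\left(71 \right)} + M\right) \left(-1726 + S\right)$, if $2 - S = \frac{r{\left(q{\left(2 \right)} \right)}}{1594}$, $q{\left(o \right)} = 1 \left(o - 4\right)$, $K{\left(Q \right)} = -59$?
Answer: $\frac{2003305122}{797} \approx 2.5136 \cdot 10^{6}$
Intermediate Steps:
$q{\left(o \right)} = -4 + o$ ($q{\left(o \right)} = 1 \left(-4 + o\right) = -4 + o$)
$r{\left(g \right)} = -38$ ($r{\left(g \right)} = 4 - 42 = -38$)
$S = \frac{1613}{797}$ ($S = 2 - - \frac{38}{1594} = 2 - \left(-38\right) \frac{1}{1594} = 2 - - \frac{19}{797} = 2 + \frac{19}{797} = \frac{1613}{797} \approx 2.0238$)
$\left(K{\left(71 \right)} + M\right) \left(-1726 + S\right) = \left(-59 - 1399\right) \left(-1726 + \frac{1613}{797}\right) = \left(-1458\right) \left(- \frac{1374009}{797}\right) = \frac{2003305122}{797}$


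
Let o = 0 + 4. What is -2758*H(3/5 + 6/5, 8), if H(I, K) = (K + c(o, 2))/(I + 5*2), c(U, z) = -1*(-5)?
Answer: -179270/59 ≈ -3038.5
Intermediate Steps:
o = 4
c(U, z) = 5
H(I, K) = (5 + K)/(10 + I) (H(I, K) = (K + 5)/(I + 5*2) = (5 + K)/(I + 10) = (5 + K)/(10 + I))
-2758*H(3/5 + 6/5, 8) = -2758*(5 + 8)/(10 + (3/5 + 6/5)) = -2758*13/(10 + (3*(⅕) + 6*(⅕))) = -2758*13/(10 + (⅗ + 6/5)) = -2758*13/(10 + 9/5) = -2758*13/59/5 = -13790*13/59 = -2758*65/59 = -179270/59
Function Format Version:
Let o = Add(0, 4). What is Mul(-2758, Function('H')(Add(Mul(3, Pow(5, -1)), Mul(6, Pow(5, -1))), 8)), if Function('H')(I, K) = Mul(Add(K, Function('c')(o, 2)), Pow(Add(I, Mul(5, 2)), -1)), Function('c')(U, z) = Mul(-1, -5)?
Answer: Rational(-179270, 59) ≈ -3038.5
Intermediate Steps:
o = 4
Function('c')(U, z) = 5
Function('H')(I, K) = Mul(Pow(Add(10, I), -1), Add(5, K)) (Function('H')(I, K) = Mul(Add(K, 5), Pow(Add(I, Mul(5, 2)), -1)) = Mul(Add(5, K), Pow(Add(I, 10), -1)) = Mul(Add(5, K), Pow(Add(10, I), -1)) = Mul(Pow(Add(10, I), -1), Add(5, K)))
Mul(-2758, Function('H')(Add(Mul(3, Pow(5, -1)), Mul(6, Pow(5, -1))), 8)) = Mul(-2758, Mul(Pow(Add(10, Add(Mul(3, Pow(5, -1)), Mul(6, Pow(5, -1)))), -1), Add(5, 8))) = Mul(-2758, Mul(Pow(Add(10, Add(Mul(3, Rational(1, 5)), Mul(6, Rational(1, 5)))), -1), 13)) = Mul(-2758, Mul(Pow(Add(10, Add(Rational(3, 5), Rational(6, 5))), -1), 13)) = Mul(-2758, Mul(Pow(Add(10, Rational(9, 5)), -1), 13)) = Mul(-2758, Mul(Pow(Rational(59, 5), -1), 13)) = Mul(-2758, Mul(Rational(5, 59), 13)) = Mul(-2758, Rational(65, 59)) = Rational(-179270, 59)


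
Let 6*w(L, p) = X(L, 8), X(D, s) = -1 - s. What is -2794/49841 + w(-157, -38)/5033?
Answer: -2570357/45609046 ≈ -0.056356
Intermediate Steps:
w(L, p) = -3/2 (w(L, p) = (-1 - 1*8)/6 = (-1 - 8)/6 = (⅙)*(-9) = -3/2)
-2794/49841 + w(-157, -38)/5033 = -2794/49841 - 3/2/5033 = -2794*1/49841 - 3/2*1/5033 = -254/4531 - 3/10066 = -2570357/45609046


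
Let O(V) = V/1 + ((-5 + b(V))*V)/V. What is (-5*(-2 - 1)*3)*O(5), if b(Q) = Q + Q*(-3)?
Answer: -450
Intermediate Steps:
b(Q) = -2*Q (b(Q) = Q - 3*Q = -2*Q)
O(V) = -5 - V (O(V) = V/1 + ((-5 - 2*V)*V)/V = V*1 + (V*(-5 - 2*V))/V = V + (-5 - 2*V) = -5 - V)
(-5*(-2 - 1)*3)*O(5) = (-5*(-2 - 1)*3)*(-5 - 1*5) = (-(-15)*3)*(-5 - 5) = -5*(-9)*(-10) = 45*(-10) = -450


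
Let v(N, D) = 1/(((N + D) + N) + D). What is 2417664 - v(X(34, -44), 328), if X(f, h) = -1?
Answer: 1581152255/654 ≈ 2.4177e+6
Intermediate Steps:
v(N, D) = 1/(2*D + 2*N) (v(N, D) = 1/(((D + N) + N) + D) = 1/((D + 2*N) + D) = 1/(2*D + 2*N))
2417664 - v(X(34, -44), 328) = 2417664 - 1/(2*(328 - 1)) = 2417664 - 1/(2*327) = 2417664 - 1*1/654 = 2417664 - 1/654 = 1581152255/654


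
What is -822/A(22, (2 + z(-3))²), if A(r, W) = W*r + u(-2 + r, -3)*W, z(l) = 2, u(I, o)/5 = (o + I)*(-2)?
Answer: 411/1184 ≈ 0.34713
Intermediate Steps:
u(I, o) = -10*I - 10*o (u(I, o) = 5*((o + I)*(-2)) = 5*((I + o)*(-2)) = 5*(-2*I - 2*o) = -10*I - 10*o)
A(r, W) = W*r + W*(50 - 10*r) (A(r, W) = W*r + (-10*(-2 + r) - 10*(-3))*W = W*r + ((20 - 10*r) + 30)*W = W*r + (50 - 10*r)*W = W*r + W*(50 - 10*r))
-822/A(22, (2 + z(-3))²) = -822*1/((2 + 2)²*(50 - 9*22)) = -822*1/(16*(50 - 198)) = -822/(16*(-148)) = -822/(-2368) = -822*(-1/2368) = 411/1184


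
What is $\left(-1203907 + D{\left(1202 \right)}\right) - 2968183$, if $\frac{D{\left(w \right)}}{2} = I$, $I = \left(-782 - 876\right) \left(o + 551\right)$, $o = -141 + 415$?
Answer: $-6907790$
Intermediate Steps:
$o = 274$
$I = -1367850$ ($I = \left(-782 - 876\right) \left(274 + 551\right) = \left(-1658\right) 825 = -1367850$)
$D{\left(w \right)} = -2735700$ ($D{\left(w \right)} = 2 \left(-1367850\right) = -2735700$)
$\left(-1203907 + D{\left(1202 \right)}\right) - 2968183 = \left(-1203907 - 2735700\right) - 2968183 = -3939607 - 2968183 = -6907790$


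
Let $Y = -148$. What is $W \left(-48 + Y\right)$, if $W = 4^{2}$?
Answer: $-3136$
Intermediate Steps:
$W = 16$
$W \left(-48 + Y\right) = 16 \left(-48 - 148\right) = 16 \left(-196\right) = -3136$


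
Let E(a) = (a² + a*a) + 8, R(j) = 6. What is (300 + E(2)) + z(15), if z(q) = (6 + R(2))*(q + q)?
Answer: 676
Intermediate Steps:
z(q) = 24*q (z(q) = (6 + 6)*(q + q) = 12*(2*q) = 24*q)
E(a) = 8 + 2*a² (E(a) = (a² + a²) + 8 = 2*a² + 8 = 8 + 2*a²)
(300 + E(2)) + z(15) = (300 + (8 + 2*2²)) + 24*15 = (300 + (8 + 2*4)) + 360 = (300 + (8 + 8)) + 360 = (300 + 16) + 360 = 316 + 360 = 676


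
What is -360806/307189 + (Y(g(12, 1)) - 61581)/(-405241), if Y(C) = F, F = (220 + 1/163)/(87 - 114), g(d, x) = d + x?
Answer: -560220345396508/547861026793149 ≈ -1.0226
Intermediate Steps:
F = -35861/4401 (F = (220 + 1/163)/(-27) = (35861/163)*(-1/27) = -35861/4401 ≈ -8.1484)
Y(C) = -35861/4401
-360806/307189 + (Y(g(12, 1)) - 61581)/(-405241) = -360806/307189 + (-35861/4401 - 61581)/(-405241) = -360806*1/307189 - 271053842/4401*(-1/405241) = -360806/307189 + 271053842/1783465641 = -560220345396508/547861026793149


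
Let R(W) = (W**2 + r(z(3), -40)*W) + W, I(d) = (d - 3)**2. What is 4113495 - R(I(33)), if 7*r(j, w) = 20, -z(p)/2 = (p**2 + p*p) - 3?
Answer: 23100165/7 ≈ 3.3000e+6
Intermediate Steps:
z(p) = 6 - 4*p**2 (z(p) = -2*((p**2 + p*p) - 3) = -2*((p**2 + p**2) - 3) = -2*(2*p**2 - 3) = -2*(-3 + 2*p**2) = 6 - 4*p**2)
r(j, w) = 20/7 (r(j, w) = (1/7)*20 = 20/7)
I(d) = (-3 + d)**2
R(W) = W**2 + 27*W/7 (R(W) = (W**2 + 20*W/7) + W = W**2 + 27*W/7)
4113495 - R(I(33)) = 4113495 - (-3 + 33)**2*(27 + 7*(-3 + 33)**2)/7 = 4113495 - 30**2*(27 + 7*30**2)/7 = 4113495 - 900*(27 + 7*900)/7 = 4113495 - 900*(27 + 6300)/7 = 4113495 - 900*6327/7 = 4113495 - 1*5694300/7 = 4113495 - 5694300/7 = 23100165/7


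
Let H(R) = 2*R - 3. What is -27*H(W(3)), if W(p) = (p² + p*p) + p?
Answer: -1053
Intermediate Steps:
W(p) = p + 2*p² (W(p) = (p² + p²) + p = 2*p² + p = p + 2*p²)
H(R) = -3 + 2*R
-27*H(W(3)) = -27*(-3 + 2*(3*(1 + 2*3))) = -27*(-3 + 2*(3*(1 + 6))) = -27*(-3 + 2*(3*7)) = -27*(-3 + 2*21) = -27*(-3 + 42) = -27*39 = -1053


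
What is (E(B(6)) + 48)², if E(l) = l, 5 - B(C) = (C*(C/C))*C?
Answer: 289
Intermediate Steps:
B(C) = 5 - C² (B(C) = 5 - C*(C/C)*C = 5 - C*1*C = 5 - C*C = 5 - C²)
(E(B(6)) + 48)² = ((5 - 1*6²) + 48)² = ((5 - 1*36) + 48)² = ((5 - 36) + 48)² = (-31 + 48)² = 17² = 289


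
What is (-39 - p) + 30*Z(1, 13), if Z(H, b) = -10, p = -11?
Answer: -328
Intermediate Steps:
(-39 - p) + 30*Z(1, 13) = (-39 - 1*(-11)) + 30*(-10) = (-39 + 11) - 300 = -28 - 300 = -328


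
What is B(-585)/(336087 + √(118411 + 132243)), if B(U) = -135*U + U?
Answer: 5269171986/22590844183 - 15678*√250654/22590844183 ≈ 0.23290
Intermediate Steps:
B(U) = -134*U
B(-585)/(336087 + √(118411 + 132243)) = (-134*(-585))/(336087 + √(118411 + 132243)) = 78390/(336087 + √250654)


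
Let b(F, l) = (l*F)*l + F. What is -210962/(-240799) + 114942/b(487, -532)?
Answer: 29105240183008/33190090706825 ≈ 0.87693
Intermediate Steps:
b(F, l) = F + F*l² (b(F, l) = (F*l)*l + F = F*l² + F = F + F*l²)
-210962/(-240799) + 114942/b(487, -532) = -210962/(-240799) + 114942/((487*(1 + (-532)²))) = -210962*(-1/240799) + 114942/((487*(1 + 283024))) = 210962/240799 + 114942/((487*283025)) = 210962/240799 + 114942/137833175 = 29105240183008/33190090706825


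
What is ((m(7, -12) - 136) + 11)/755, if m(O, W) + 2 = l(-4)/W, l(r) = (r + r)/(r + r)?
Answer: -305/1812 ≈ -0.16832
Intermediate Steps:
l(r) = 1 (l(r) = (2*r)/((2*r)) = (2*r)*(1/(2*r)) = 1)
m(O, W) = -2 + 1/W
((m(7, -12) - 136) + 11)/755 = (((-2 + 1/(-12)) - 136) + 11)/755 = (((-2 - 1/12) - 136) + 11)*(1/755) = ((-25/12 - 136) + 11)*(1/755) = (-1657/12 + 11)*(1/755) = -1525/12*1/755 = -305/1812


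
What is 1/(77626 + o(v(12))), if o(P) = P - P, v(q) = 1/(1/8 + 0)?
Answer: 1/77626 ≈ 1.2882e-5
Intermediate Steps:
v(q) = 8 (v(q) = 1/(⅛ + 0) = 1/(⅛) = 8)
o(P) = 0
1/(77626 + o(v(12))) = 1/(77626 + 0) = 1/77626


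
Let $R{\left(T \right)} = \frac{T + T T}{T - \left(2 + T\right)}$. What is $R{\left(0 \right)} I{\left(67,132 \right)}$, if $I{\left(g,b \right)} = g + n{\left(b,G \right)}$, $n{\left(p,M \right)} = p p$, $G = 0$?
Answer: $0$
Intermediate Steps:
$n{\left(p,M \right)} = p^{2}$
$R{\left(T \right)} = - \frac{T}{2} - \frac{T^{2}}{2}$ ($R{\left(T \right)} = \frac{T + T^{2}}{-2} = \left(T + T^{2}\right) \left(- \frac{1}{2}\right) = - \frac{T}{2} - \frac{T^{2}}{2}$)
$I{\left(g,b \right)} = g + b^{2}$
$R{\left(0 \right)} I{\left(67,132 \right)} = \left(- \frac{1}{2}\right) 0 \left(1 + 0\right) \left(67 + 132^{2}\right) = \left(- \frac{1}{2}\right) 0 \cdot 1 \left(67 + 17424\right) = 0 \cdot 17491 = 0$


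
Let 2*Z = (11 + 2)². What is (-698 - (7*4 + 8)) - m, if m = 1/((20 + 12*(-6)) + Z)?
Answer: -47712/65 ≈ -734.03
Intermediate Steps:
Z = 169/2 (Z = (11 + 2)²/2 = (½)*13² = (½)*169 = 169/2 ≈ 84.500)
m = 2/65 (m = 1/((20 + 12*(-6)) + 169/2) = 1/((20 - 72) + 169/2) = 1/(-52 + 169/2) = 1/(65/2) = 2/65 ≈ 0.030769)
(-698 - (7*4 + 8)) - m = (-698 - (7*4 + 8)) - 1*2/65 = (-698 - (28 + 8)) - 2/65 = (-698 - 1*36) - 2/65 = (-698 - 36) - 2/65 = -734 - 2/65 = -47712/65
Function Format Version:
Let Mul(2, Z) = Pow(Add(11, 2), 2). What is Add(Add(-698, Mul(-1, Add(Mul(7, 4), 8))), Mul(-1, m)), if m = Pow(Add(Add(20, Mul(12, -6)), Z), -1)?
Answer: Rational(-47712, 65) ≈ -734.03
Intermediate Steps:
Z = Rational(169, 2) (Z = Mul(Rational(1, 2), Pow(Add(11, 2), 2)) = Mul(Rational(1, 2), Pow(13, 2)) = Mul(Rational(1, 2), 169) = Rational(169, 2) ≈ 84.500)
m = Rational(2, 65) (m = Pow(Add(Add(20, Mul(12, -6)), Rational(169, 2)), -1) = Pow(Add(Add(20, -72), Rational(169, 2)), -1) = Pow(Add(-52, Rational(169, 2)), -1) = Pow(Rational(65, 2), -1) = Rational(2, 65) ≈ 0.030769)
Add(Add(-698, Mul(-1, Add(Mul(7, 4), 8))), Mul(-1, m)) = Add(Add(-698, Mul(-1, Add(Mul(7, 4), 8))), Mul(-1, Rational(2, 65))) = Add(Add(-698, Mul(-1, Add(28, 8))), Rational(-2, 65)) = Add(Add(-698, Mul(-1, 36)), Rational(-2, 65)) = Add(Add(-698, -36), Rational(-2, 65)) = Add(-734, Rational(-2, 65)) = Rational(-47712, 65)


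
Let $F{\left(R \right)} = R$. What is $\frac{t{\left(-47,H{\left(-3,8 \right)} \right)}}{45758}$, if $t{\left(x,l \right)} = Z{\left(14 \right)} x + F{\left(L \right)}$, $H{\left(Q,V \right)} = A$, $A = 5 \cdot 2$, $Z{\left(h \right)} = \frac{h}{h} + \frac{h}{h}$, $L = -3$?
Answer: $- \frac{97}{45758} \approx -0.0021198$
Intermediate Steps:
$Z{\left(h \right)} = 2$ ($Z{\left(h \right)} = 1 + 1 = 2$)
$A = 10$
$H{\left(Q,V \right)} = 10$
$t{\left(x,l \right)} = -3 + 2 x$ ($t{\left(x,l \right)} = 2 x - 3 = -3 + 2 x$)
$\frac{t{\left(-47,H{\left(-3,8 \right)} \right)}}{45758} = \frac{-3 + 2 \left(-47\right)}{45758} = \left(-3 - 94\right) \frac{1}{45758} = \left(-97\right) \frac{1}{45758} = - \frac{97}{45758}$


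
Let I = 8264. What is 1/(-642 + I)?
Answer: 1/7622 ≈ 0.00013120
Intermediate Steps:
1/(-642 + I) = 1/(-642 + 8264) = 1/7622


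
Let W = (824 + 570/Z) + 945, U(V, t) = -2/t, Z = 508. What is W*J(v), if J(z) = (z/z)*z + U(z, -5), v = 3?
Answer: 7643387/1270 ≈ 6018.4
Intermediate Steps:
J(z) = ⅖ + z (J(z) = (z/z)*z - 2/(-5) = 1*z - 2*(-⅕) = z + ⅖ = ⅖ + z)
W = 449611/254 (W = (824 + 570/508) + 945 = (824 + 570*(1/508)) + 945 = (824 + 285/254) + 945 = 209581/254 + 945 = 449611/254 ≈ 1770.1)
W*J(v) = 449611*(⅖ + 3)/254 = (449611/254)*(17/5) = 7643387/1270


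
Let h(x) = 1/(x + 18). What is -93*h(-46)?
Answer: 93/28 ≈ 3.3214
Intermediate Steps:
h(x) = 1/(18 + x)
-93*h(-46) = -93/(18 - 46) = -93/(-28) = -93*(-1/28) = 93/28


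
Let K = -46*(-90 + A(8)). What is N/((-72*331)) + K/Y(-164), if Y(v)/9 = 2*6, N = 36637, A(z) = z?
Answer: 2387153/71496 ≈ 33.389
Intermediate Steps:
K = 3772 (K = -46*(-90 + 8) = -46*(-82) = 3772)
Y(v) = 108 (Y(v) = 9*(2*6) = 9*12 = 108)
N/((-72*331)) + K/Y(-164) = 36637/((-72*331)) + 3772/108 = 36637/(-23832) + 3772*(1/108) = 36637*(-1/23832) + 943/27 = -36637/23832 + 943/27 = 2387153/71496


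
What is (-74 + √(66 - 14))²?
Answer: 5528 - 296*√13 ≈ 4460.8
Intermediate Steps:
(-74 + √(66 - 14))² = (-74 + √52)² = (-74 + 2*√13)²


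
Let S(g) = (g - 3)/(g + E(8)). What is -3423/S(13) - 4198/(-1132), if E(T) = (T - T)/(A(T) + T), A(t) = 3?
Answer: -6291361/1415 ≈ -4446.2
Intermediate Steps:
E(T) = 0 (E(T) = (T - T)/(3 + T) = 0/(3 + T) = 0)
S(g) = (-3 + g)/g (S(g) = (g - 3)/(g + 0) = (-3 + g)/g)
-3423/S(13) - 4198/(-1132) = -3423*13/(-3 + 13) - 4198/(-1132) = -3423/((1/13)*10) - 4198*(-1/1132) = -3423/10/13 + 2099/566 = -3423*13/10 + 2099/566 = -44499/10 + 2099/566 = -6291361/1415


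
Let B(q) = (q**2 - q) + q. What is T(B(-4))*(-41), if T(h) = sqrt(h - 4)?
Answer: -82*sqrt(3) ≈ -142.03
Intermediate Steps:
B(q) = q**2
T(h) = sqrt(-4 + h)
T(B(-4))*(-41) = sqrt(-4 + (-4)**2)*(-41) = sqrt(-4 + 16)*(-41) = sqrt(12)*(-41) = (2*sqrt(3))*(-41) = -82*sqrt(3)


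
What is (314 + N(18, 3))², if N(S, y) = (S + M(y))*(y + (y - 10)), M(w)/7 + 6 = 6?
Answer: 58564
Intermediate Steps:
M(w) = 0 (M(w) = -42 + 7*6 = -42 + 42 = 0)
N(S, y) = S*(-10 + 2*y) (N(S, y) = (S + 0)*(y + (y - 10)) = S*(y + (-10 + y)) = S*(-10 + 2*y))
(314 + N(18, 3))² = (314 + 2*18*(-5 + 3))² = (314 + 2*18*(-2))² = (314 - 72)² = 242² = 58564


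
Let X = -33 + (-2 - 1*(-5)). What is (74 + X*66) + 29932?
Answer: 28026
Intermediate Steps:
X = -30 (X = -33 + (-2 + 5) = -33 + 3 = -30)
(74 + X*66) + 29932 = (74 - 30*66) + 29932 = (74 - 1980) + 29932 = -1906 + 29932 = 28026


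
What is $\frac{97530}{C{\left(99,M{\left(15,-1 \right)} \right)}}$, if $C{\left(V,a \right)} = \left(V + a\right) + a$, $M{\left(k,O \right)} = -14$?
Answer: $\frac{97530}{71} \approx 1373.7$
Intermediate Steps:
$C{\left(V,a \right)} = V + 2 a$
$\frac{97530}{C{\left(99,M{\left(15,-1 \right)} \right)}} = \frac{97530}{99 + 2 \left(-14\right)} = \frac{97530}{99 - 28} = \frac{97530}{71}$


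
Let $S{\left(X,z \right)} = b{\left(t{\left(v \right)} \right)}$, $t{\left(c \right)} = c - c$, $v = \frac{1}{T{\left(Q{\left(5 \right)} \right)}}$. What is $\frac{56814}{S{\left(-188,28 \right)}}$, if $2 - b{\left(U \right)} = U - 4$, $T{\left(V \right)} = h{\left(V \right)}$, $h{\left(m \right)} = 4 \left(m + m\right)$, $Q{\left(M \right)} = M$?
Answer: $9469$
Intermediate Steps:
$h{\left(m \right)} = 8 m$ ($h{\left(m \right)} = 4 \cdot 2 m = 8 m$)
$T{\left(V \right)} = 8 V$
$v = \frac{1}{40}$ ($v = \frac{1}{8 \cdot 5} = \frac{1}{40} \approx 0.025$)
$t{\left(c \right)} = 0$
$b{\left(U \right)} = 6 - U$ ($b{\left(U \right)} = 2 - \left(U - 4\right) = 2 - \left(-4 + U\right) = 6 - U$)
$S{\left(X,z \right)} = 6$ ($S{\left(X,z \right)} = 6 - 0 = 6 + 0 = 6$)
$\frac{56814}{S{\left(-188,28 \right)}} = \frac{56814}{6} = 56814 \cdot \frac{1}{6} = 9469$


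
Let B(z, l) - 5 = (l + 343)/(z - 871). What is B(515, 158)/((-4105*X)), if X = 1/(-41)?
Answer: 52439/1461380 ≈ 0.035883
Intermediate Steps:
B(z, l) = 5 + (343 + l)/(-871 + z) (B(z, l) = 5 + (l + 343)/(z - 871) = 5 + (343 + l)/(-871 + z))
X = -1/41 ≈ -0.024390
B(515, 158)/((-4105*X)) = ((-4012 + 158 + 5*515)/(-871 + 515))/((-4105*(-1/41))) = ((-4012 + 158 + 2575)/(-356))/(4105/41) = -1/356*(-1279)*(41/4105) = (1279/356)*(41/4105) = 52439/1461380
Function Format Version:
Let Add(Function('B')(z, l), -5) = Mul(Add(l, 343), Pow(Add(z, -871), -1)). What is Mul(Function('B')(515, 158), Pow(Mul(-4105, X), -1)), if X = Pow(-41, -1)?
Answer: Rational(52439, 1461380) ≈ 0.035883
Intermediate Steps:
Function('B')(z, l) = Add(5, Mul(Pow(Add(-871, z), -1), Add(343, l))) (Function('B')(z, l) = Add(5, Mul(Add(l, 343), Pow(Add(z, -871), -1))) = Add(5, Mul(Add(343, l), Pow(Add(-871, z), -1))) = Add(5, Mul(Pow(Add(-871, z), -1), Add(343, l))))
X = Rational(-1, 41) ≈ -0.024390
Mul(Function('B')(515, 158), Pow(Mul(-4105, X), -1)) = Mul(Mul(Pow(Add(-871, 515), -1), Add(-4012, 158, Mul(5, 515))), Pow(Mul(-4105, Rational(-1, 41)), -1)) = Mul(Mul(Pow(-356, -1), Add(-4012, 158, 2575)), Pow(Rational(4105, 41), -1)) = Mul(Mul(Rational(-1, 356), -1279), Rational(41, 4105)) = Mul(Rational(1279, 356), Rational(41, 4105)) = Rational(52439, 1461380)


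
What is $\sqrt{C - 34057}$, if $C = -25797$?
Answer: $i \sqrt{59854} \approx 244.65 i$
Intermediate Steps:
$\sqrt{C - 34057} = \sqrt{-25797 - 34057} = \sqrt{-59854} = i \sqrt{59854}$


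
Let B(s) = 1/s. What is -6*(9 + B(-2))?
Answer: -51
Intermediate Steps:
B(s) = 1/s
-6*(9 + B(-2)) = -6*(9 + 1/(-2)) = -6*(9 - ½) = -6*17/2 = -51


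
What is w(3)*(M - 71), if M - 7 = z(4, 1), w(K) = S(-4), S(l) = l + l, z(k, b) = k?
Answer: 480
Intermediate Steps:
S(l) = 2*l
w(K) = -8 (w(K) = 2*(-4) = -8)
M = 11 (M = 7 + 4 = 11)
w(3)*(M - 71) = -8*(11 - 71) = -8*(-60) = 480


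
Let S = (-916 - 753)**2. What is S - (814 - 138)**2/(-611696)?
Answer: 106494811152/38231 ≈ 2.7856e+6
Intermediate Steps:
S = 2785561 (S = (-1669)**2 = 2785561)
S - (814 - 138)**2/(-611696) = 2785561 - (814 - 138)**2/(-611696) = 2785561 - 676**2*(-1)/611696 = 2785561 - 456976*(-1)/611696 = 2785561 - 1*(-28561/38231) = 2785561 + 28561/38231 = 106494811152/38231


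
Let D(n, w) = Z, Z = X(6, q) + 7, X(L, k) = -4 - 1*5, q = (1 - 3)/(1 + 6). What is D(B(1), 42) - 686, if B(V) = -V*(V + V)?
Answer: -688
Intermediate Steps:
q = -2/7 ≈ -0.28571
X(L, k) = -9 (X(L, k) = -4 - 5 = -9)
B(V) = -2*V² (B(V) = -V*2*V = -2*V²)
Z = -2 (Z = -9 + 7 = -2)
D(n, w) = -2
D(B(1), 42) - 686 = -2 - 686 = -688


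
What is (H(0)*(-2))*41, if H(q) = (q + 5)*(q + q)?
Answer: 0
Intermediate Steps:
H(q) = 2*q*(5 + q) (H(q) = (5 + q)*(2*q) = 2*q*(5 + q))
(H(0)*(-2))*41 = ((2*0*(5 + 0))*(-2))*41 = ((2*0*5)*(-2))*41 = (0*(-2))*41 = 0*41 = 0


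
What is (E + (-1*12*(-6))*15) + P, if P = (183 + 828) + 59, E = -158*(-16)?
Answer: 4678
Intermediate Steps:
E = 2528
P = 1070 (P = 1011 + 59 = 1070)
(E + (-1*12*(-6))*15) + P = (2528 + (-1*12*(-6))*15) + 1070 = (2528 - 12*(-6)*15) + 1070 = (2528 + 72*15) + 1070 = (2528 + 1080) + 1070 = 3608 + 1070 = 4678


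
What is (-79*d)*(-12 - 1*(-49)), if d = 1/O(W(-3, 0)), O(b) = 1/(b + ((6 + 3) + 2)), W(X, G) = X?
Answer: -23384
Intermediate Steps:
O(b) = 1/(11 + b) (O(b) = 1/(b + (9 + 2)) = 1/(b + 11) = 1/(11 + b))
d = 8 (d = 1/(1/(11 - 3)) = 1/(1/8) = 1/(⅛) = 8)
(-79*d)*(-12 - 1*(-49)) = (-79*8)*(-12 - 1*(-49)) = -632*(-12 + 49) = -632*37 = -23384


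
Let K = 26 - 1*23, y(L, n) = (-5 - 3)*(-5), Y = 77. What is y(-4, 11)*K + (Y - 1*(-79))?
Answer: 276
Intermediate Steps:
y(L, n) = 40 (y(L, n) = -8*(-5) = 40)
K = 3 (K = 26 - 23 = 3)
y(-4, 11)*K + (Y - 1*(-79)) = 40*3 + (77 - 1*(-79)) = 120 + (77 + 79) = 120 + 156 = 276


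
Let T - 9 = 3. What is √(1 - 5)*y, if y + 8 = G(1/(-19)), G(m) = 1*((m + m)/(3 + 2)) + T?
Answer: 756*I/95 ≈ 7.9579*I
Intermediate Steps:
T = 12 (T = 9 + 3 = 12)
G(m) = 12 + 2*m/5 (G(m) = 1*((m + m)/(3 + 2)) + 12 = 1*((2*m)/5) + 12 = 1*((2*m)*(⅕)) + 12 = 1*(2*m/5) + 12 = 2*m/5 + 12 = 12 + 2*m/5)
y = 378/95 (y = -8 + (12 + (⅖)/(-19)) = -8 + (12 + (⅖)*(-1/19)) = -8 + (12 - 2/95) = -8 + 1138/95 = 378/95 ≈ 3.9789)
√(1 - 5)*y = √(1 - 5)*(378/95) = √(-4)*(378/95) = (2*I)*(378/95) = 756*I/95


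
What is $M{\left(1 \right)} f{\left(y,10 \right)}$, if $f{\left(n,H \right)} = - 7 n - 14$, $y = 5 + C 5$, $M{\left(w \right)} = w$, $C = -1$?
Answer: $-14$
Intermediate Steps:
$y = 0$ ($y = 5 - 5 = 0$)
$f{\left(n,H \right)} = -14 - 7 n$
$M{\left(1 \right)} f{\left(y,10 \right)} = 1 \left(-14 - 0\right) = 1 \left(-14 + 0\right) = 1 \left(-14\right) = -14$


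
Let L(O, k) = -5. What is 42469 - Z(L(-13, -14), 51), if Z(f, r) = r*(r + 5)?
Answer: 39613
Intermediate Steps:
Z(f, r) = r*(5 + r)
42469 - Z(L(-13, -14), 51) = 42469 - 51*(5 + 51) = 42469 - 51*56 = 42469 - 1*2856 = 42469 - 2856 = 39613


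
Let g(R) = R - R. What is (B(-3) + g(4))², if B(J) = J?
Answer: 9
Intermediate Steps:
g(R) = 0
(B(-3) + g(4))² = (-3 + 0)² = (-3)² = 9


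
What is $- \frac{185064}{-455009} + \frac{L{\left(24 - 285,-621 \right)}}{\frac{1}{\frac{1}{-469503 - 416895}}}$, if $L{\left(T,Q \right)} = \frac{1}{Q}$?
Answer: $\frac{4429089725527}{10889614824714} \approx 0.40673$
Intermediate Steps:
$- \frac{185064}{-455009} + \frac{L{\left(24 - 285,-621 \right)}}{\frac{1}{\frac{1}{-469503 - 416895}}} = - \frac{185064}{-455009} + \frac{1}{\left(-621\right) \frac{1}{\frac{1}{-469503 - 416895}}} = \left(-185064\right) \left(- \frac{1}{455009}\right) - \frac{1}{621 \frac{1}{\frac{1}{-886398}}} = \frac{185064}{455009} - \frac{1}{621 \frac{1}{- \frac{1}{886398}}} = \frac{185064}{455009} - \frac{1}{621 \left(-886398\right)} = \frac{185064}{455009} - - \frac{1}{550453158} = \frac{185064}{455009} + \frac{1}{550453158} = \frac{4429089725527}{10889614824714}$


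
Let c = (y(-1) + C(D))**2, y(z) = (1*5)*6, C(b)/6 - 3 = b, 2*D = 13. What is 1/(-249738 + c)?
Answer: -1/242169 ≈ -4.1293e-6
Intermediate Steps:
D = 13/2 (D = (1/2)*13 = 13/2 ≈ 6.5000)
C(b) = 18 + 6*b
y(z) = 30 (y(z) = 5*6 = 30)
c = 7569 (c = (30 + (18 + 6*(13/2)))**2 = (30 + (18 + 39))**2 = (30 + 57)**2 = 87**2 = 7569)
1/(-249738 + c) = 1/(-249738 + 7569) = 1/(-242169) = -1/242169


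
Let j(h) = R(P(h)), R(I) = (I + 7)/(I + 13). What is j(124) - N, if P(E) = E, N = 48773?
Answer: -6681770/137 ≈ -48772.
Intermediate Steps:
R(I) = (7 + I)/(13 + I)
j(h) = (7 + h)/(13 + h)
j(124) - N = (7 + 124)/(13 + 124) - 1*48773 = 131/137 - 48773 = -6681770/137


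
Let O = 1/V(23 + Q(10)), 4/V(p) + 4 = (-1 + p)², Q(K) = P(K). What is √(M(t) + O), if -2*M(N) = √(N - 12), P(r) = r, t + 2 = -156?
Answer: √(1020 - 2*I*√170)/2 ≈ 15.97 - 0.20411*I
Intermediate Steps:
t = -158 (t = -2 - 156 = -158)
Q(K) = K
V(p) = 4/(-4 + (-1 + p)²)
O = 255 (O = 1/(4/(-4 + (-1 + (23 + 10))²)) = 1/(4/(-4 + (-1 + 33)²)) = 1/(4/(-4 + 32²)) = 1/(4/(-4 + 1024)) = 1/(4/1020) = 1/(4*(1/1020)) = 1/(1/255) = 255)
M(N) = -√(-12 + N)/2 (M(N) = -√(N - 12)/2 = -√(-12 + N)/2)
√(M(t) + O) = √(-√(-12 - 158)/2 + 255) = √(-I*√170/2 + 255) = √(255 - I*√170/2)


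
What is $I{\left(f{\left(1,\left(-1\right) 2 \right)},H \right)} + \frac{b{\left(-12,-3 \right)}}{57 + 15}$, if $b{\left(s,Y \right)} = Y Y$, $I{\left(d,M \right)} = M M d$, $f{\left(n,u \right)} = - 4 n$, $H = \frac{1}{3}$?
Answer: $- \frac{23}{72} \approx -0.31944$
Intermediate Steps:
$H = \frac{1}{3} \approx 0.33333$
$I{\left(d,M \right)} = d M^{2}$ ($I{\left(d,M \right)} = M^{2} d = d M^{2}$)
$b{\left(s,Y \right)} = Y^{2}$
$I{\left(f{\left(1,\left(-1\right) 2 \right)},H \right)} + \frac{b{\left(-12,-3 \right)}}{57 + 15} = \frac{\left(-4\right) 1}{9} + \frac{\left(-3\right)^{2}}{57 + 15} = \left(-4\right) \frac{1}{9} + \frac{9}{72} = - \frac{4}{9} + 9 \cdot \frac{1}{72} = - \frac{4}{9} + \frac{1}{8} = - \frac{23}{72}$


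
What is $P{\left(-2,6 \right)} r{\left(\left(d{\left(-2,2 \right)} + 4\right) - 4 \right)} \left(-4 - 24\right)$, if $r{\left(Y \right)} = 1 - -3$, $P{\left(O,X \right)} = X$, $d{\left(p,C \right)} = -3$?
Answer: $-672$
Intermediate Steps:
$r{\left(Y \right)} = 4$ ($r{\left(Y \right)} = 1 + 3 = 4$)
$P{\left(-2,6 \right)} r{\left(\left(d{\left(-2,2 \right)} + 4\right) - 4 \right)} \left(-4 - 24\right) = 6 \cdot 4 \left(-4 - 24\right) = 24 \left(-4 - 24\right) = 24 \left(-28\right) = -672$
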